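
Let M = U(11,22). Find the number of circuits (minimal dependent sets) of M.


In U(11,22), circuits are the (12)-element subsets.
Any set of 12 elements is dependent, and removing any one element gives
an independent set of size 11, so it is a minimal dependent set.
Number of circuits = C(22,12) = 646646.

646646


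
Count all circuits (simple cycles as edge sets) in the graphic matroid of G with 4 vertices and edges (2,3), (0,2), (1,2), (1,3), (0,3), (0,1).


A circuit in a graphic matroid = edge set of a simple cycle.
G has 4 vertices and 6 edges.
Enumerating all minimal edge subsets forming cycles...
Total circuits found: 7.

7


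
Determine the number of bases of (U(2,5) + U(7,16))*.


(M1+M2)* = M1* + M2*.
M1* = U(3,5), bases: C(5,3) = 10.
M2* = U(9,16), bases: C(16,9) = 11440.
|B(M*)| = 10 * 11440 = 114400.

114400


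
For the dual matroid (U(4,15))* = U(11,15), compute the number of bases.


The dual of U(r,n) is U(n-r, n) = U(11,15).
Bases of U(11,15) are all (11)-element subsets.
|B(M*)| = C(15,11) = 1365.

1365


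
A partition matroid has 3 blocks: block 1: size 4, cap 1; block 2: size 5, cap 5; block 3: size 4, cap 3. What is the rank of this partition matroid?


Rank of a partition matroid = sum of min(|Si|, ci) for each block.
= min(4,1) + min(5,5) + min(4,3)
= 1 + 5 + 3
= 9.

9


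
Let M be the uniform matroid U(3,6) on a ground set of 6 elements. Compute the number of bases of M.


Bases of U(3,6) are all 3-element subsets of the 6-element ground set.
Number of bases = C(6,3).
(6 choose 3) = 20.

20


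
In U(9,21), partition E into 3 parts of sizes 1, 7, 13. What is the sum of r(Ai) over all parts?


r(Ai) = min(|Ai|, 9) for each part.
Sum = min(1,9) + min(7,9) + min(13,9)
    = 1 + 7 + 9
    = 17.

17


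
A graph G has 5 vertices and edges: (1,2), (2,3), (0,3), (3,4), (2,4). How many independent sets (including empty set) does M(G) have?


An independent set in a graphic matroid is an acyclic edge subset.
G has 5 vertices and 5 edges.
Enumerate all 2^5 = 32 subsets, checking for acyclicity.
Total independent sets = 28.

28


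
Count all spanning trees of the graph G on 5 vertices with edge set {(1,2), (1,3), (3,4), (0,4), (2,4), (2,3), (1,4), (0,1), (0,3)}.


By Kirchhoff's matrix tree theorem, the number of spanning trees equals
the determinant of any cofactor of the Laplacian matrix L.
G has 5 vertices and 9 edges.
Computing the (4 x 4) cofactor determinant gives 75.

75


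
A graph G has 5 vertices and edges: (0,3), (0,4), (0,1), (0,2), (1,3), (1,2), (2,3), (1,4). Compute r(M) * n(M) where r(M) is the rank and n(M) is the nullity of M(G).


r(M) = |V| - c = 5 - 1 = 4.
nullity = |E| - r(M) = 8 - 4 = 4.
Product = 4 * 4 = 16.

16


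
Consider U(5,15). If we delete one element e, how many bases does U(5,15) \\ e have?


Deleting e from U(5,15) gives U(5,14) since n > r.
Bases of U(5,14) = C(14,5) = 2002.

2002


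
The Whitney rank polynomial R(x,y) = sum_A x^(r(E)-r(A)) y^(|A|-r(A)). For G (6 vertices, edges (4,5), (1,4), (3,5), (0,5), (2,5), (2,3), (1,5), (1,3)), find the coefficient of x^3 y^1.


R(x,y) = sum over A in 2^E of x^(r(E)-r(A)) * y^(|A|-r(A)).
G has 6 vertices, 8 edges. r(E) = 5.
Enumerate all 2^8 = 256 subsets.
Count subsets with r(E)-r(A)=3 and |A|-r(A)=1: 3.

3


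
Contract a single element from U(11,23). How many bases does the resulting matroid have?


Contracting e from U(11,23) gives U(10,22).
Bases of U(10,22) = C(22,10) = 646646.

646646


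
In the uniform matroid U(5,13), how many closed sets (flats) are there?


Flats of U(5,13): every subset of size < 5 is a flat, plus E itself.
Count = C(13,0) + C(13,1) + C(13,2) + C(13,3) + C(13,4) + 1
     = 1 + 13 + 78 + 286 + 715 + 1
     = 1094.

1094


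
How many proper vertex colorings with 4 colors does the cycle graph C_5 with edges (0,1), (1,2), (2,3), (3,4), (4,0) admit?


P(C_5, k) = (k-1)^5 + (-1)^5*(k-1).
P(4) = (3)^5 - 3
= 243 - 3 = 240.

240


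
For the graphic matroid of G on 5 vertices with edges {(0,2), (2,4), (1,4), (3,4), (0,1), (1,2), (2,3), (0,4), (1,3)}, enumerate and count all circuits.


A circuit in a graphic matroid = edge set of a simple cycle.
G has 5 vertices and 9 edges.
Enumerating all minimal edge subsets forming cycles...
Total circuits found: 22.

22


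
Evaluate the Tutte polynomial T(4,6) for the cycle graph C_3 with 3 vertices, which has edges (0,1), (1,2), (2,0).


T(C_3; x,y) = x + x^2 + ... + x^(2) + y.
T(4,6) = 4^1 + 4^2 + 6
= 4 + 16 + 6
= 26.

26


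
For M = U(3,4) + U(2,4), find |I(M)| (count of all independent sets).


For a direct sum, |I(M1+M2)| = |I(M1)| * |I(M2)|.
|I(U(3,4))| = sum C(4,k) for k=0..3 = 15.
|I(U(2,4))| = sum C(4,k) for k=0..2 = 11.
Total = 15 * 11 = 165.

165


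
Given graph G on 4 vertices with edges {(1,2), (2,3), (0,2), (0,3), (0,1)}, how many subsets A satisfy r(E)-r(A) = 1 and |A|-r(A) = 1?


R(x,y) = sum over A in 2^E of x^(r(E)-r(A)) * y^(|A|-r(A)).
G has 4 vertices, 5 edges. r(E) = 3.
Enumerate all 2^5 = 32 subsets.
Count subsets with r(E)-r(A)=1 and |A|-r(A)=1: 2.

2


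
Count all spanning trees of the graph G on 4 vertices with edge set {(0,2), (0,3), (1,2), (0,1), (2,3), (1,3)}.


By Kirchhoff's matrix tree theorem, the number of spanning trees equals
the determinant of any cofactor of the Laplacian matrix L.
G has 4 vertices and 6 edges.
Computing the (3 x 3) cofactor determinant gives 16.

16


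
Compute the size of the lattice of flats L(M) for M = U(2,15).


Flats of U(2,15): every subset of size < 2 is a flat, plus E itself.
Count = (15 choose 0) + (15 choose 1) + 1
     = 1 + 15 + 1
     = 17.

17


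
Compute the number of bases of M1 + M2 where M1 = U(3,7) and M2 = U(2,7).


Bases of a direct sum M1 + M2: |B| = |B(M1)| * |B(M2)|.
|B(U(3,7))| = C(7,3) = 35.
|B(U(2,7))| = C(7,2) = 21.
Total bases = 35 * 21 = 735.

735


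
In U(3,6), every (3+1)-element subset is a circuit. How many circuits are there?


In U(3,6), circuits are the (4)-element subsets.
Any set of 4 elements is dependent, and removing any one element gives
an independent set of size 3, so it is a minimal dependent set.
Number of circuits = C(6,4) = 6! / (4! * 2!) = 15.

15


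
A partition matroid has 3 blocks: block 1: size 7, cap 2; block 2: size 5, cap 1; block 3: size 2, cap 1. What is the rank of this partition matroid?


Rank of a partition matroid = sum of min(|Si|, ci) for each block.
= min(7,2) + min(5,1) + min(2,1)
= 2 + 1 + 1
= 4.

4


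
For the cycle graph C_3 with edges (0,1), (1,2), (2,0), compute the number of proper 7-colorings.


P(C_3, k) = (k-1)^3 + (-1)^3*(k-1).
P(7) = (6)^3 - 6
= 216 - 6 = 210.

210


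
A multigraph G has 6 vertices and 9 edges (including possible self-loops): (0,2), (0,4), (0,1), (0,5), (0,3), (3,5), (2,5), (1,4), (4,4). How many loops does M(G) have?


In a graphic matroid, a loop is a self-loop edge (u,u) with rank 0.
Examining all 9 edges for self-loops...
Self-loops found: (4,4)
Number of loops = 1.

1


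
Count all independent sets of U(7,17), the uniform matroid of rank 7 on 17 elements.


Independent sets of U(7,17) are all subsets of size <= 7.
Count = C(17,0) + C(17,1) + C(17,2) + C(17,3) + C(17,4) + C(17,5) + C(17,6) + C(17,7)
     = 1 + 17 + 136 + 680 + 2380 + 6188 + 12376 + 19448
     = 41226.

41226


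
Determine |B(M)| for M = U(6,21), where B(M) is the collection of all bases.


Bases of U(6,21) are all 6-element subsets of the 21-element ground set.
Number of bases = C(21,6).
(21 choose 6) = 54264.

54264


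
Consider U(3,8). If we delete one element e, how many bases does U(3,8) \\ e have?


Deleting e from U(3,8) gives U(3,7) since n > r.
Bases of U(3,7) = C(7,3) = 7! / (3! * 4!) = 35.

35


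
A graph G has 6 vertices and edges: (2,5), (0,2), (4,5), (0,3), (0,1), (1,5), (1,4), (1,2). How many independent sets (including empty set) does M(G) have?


An independent set in a graphic matroid is an acyclic edge subset.
G has 6 vertices and 8 edges.
Enumerate all 2^8 = 256 subsets, checking for acyclicity.
Total independent sets = 164.

164


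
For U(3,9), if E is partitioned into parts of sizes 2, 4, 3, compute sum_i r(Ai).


r(Ai) = min(|Ai|, 3) for each part.
Sum = min(2,3) + min(4,3) + min(3,3)
    = 2 + 3 + 3
    = 8.

8


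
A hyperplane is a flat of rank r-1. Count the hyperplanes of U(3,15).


Hyperplanes of U(3,15) are flats of rank 2.
In a uniform matroid, these are exactly the (2)-element subsets.
Count = C(15,2) = (15 * 14) / (1 * 2) = 105.

105


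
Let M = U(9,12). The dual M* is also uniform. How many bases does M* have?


The dual of U(r,n) is U(n-r, n) = U(3,12).
Bases of U(3,12) are all (3)-element subsets.
|B(M*)| = C(12,3) = 12! / (3! * 9!) = 220.

220


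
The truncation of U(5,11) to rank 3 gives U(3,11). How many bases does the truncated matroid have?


Truncating U(5,11) to rank 3 gives U(3,11).
Bases of U(3,11) are all 3-element subsets of 11 elements.
Number of bases = C(11,3) = 11! / (3! * 8!) = 165.

165


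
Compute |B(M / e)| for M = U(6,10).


Contracting e from U(6,10) gives U(5,9).
Bases of U(5,9) = C(9,5) = 9! / (5! * 4!) = 126.

126


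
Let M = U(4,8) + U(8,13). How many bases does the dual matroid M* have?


(M1+M2)* = M1* + M2*.
M1* = U(4,8), bases: C(8,4) = 70.
M2* = U(5,13), bases: C(13,5) = 1287.
|B(M*)| = 70 * 1287 = 90090.

90090


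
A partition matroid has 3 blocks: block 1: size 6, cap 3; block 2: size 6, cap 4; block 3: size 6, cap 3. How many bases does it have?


A basis picks exactly ci elements from block i.
Number of bases = product of C(|Si|, ci).
= C(6,3) * C(6,4) * C(6,3)
= 20 * 15 * 20
= 6000.

6000


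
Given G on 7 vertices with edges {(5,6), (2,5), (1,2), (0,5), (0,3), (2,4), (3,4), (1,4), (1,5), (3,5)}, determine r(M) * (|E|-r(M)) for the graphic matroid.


r(M) = |V| - c = 7 - 1 = 6.
nullity = |E| - r(M) = 10 - 6 = 4.
Product = 6 * 4 = 24.

24


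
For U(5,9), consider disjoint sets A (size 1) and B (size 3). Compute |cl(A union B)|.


|A union B| = 1 + 3 = 4 (disjoint).
In U(5,9), cl(S) = S if |S| < 5, else cl(S) = E.
Since 4 < 5, cl(A union B) = A union B.
|cl(A union B)| = 4.

4


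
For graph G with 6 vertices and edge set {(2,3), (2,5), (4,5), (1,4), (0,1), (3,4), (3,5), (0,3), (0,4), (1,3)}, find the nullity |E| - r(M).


Cycle rank (nullity) = |E| - r(M) = |E| - (|V| - c).
|E| = 10, |V| = 6, c = 1.
Nullity = 10 - (6 - 1) = 10 - 5 = 5.

5


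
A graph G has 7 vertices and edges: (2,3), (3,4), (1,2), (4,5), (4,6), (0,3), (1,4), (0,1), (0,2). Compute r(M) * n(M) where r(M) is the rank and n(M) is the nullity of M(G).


r(M) = |V| - c = 7 - 1 = 6.
nullity = |E| - r(M) = 9 - 6 = 3.
Product = 6 * 3 = 18.

18


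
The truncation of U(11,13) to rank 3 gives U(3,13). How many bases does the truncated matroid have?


Truncating U(11,13) to rank 3 gives U(3,13).
Bases of U(3,13) are all 3-element subsets of 13 elements.
Number of bases = (13 choose 3) = 286.

286


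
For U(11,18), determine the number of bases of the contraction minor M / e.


Contracting e from U(11,18) gives U(10,17).
Bases of U(10,17) = C(17,10) = 19448.

19448


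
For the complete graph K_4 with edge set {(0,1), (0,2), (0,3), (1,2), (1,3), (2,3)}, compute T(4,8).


T(K_4; x,y) = x^3 + 3x^2 + 4xy + 2x + y^3 + 3y^2 + 2y.
Substituting x=4, y=8:
= 64 + 48 + 128 + 8 + 512 + 192 + 16
= 968.

968


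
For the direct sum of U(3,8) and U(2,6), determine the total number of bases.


Bases of a direct sum M1 + M2: |B| = |B(M1)| * |B(M2)|.
|B(U(3,8))| = C(8,3) = 56.
|B(U(2,6))| = C(6,2) = 15.
Total bases = 56 * 15 = 840.

840


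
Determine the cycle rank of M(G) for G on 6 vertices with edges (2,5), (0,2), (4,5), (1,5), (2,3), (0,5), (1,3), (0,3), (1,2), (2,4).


Cycle rank (nullity) = |E| - r(M) = |E| - (|V| - c).
|E| = 10, |V| = 6, c = 1.
Nullity = 10 - (6 - 1) = 10 - 5 = 5.

5


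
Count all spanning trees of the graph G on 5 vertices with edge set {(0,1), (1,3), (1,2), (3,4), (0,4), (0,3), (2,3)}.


By Kirchhoff's matrix tree theorem, the number of spanning trees equals
the determinant of any cofactor of the Laplacian matrix L.
G has 5 vertices and 7 edges.
Computing the (4 x 4) cofactor determinant gives 21.

21


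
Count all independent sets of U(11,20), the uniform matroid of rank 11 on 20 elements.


Independent sets of U(11,20) are all subsets of size <= 11.
Count = (20 choose 0) + (20 choose 1) + (20 choose 2) + (20 choose 3) + (20 choose 4) + (20 choose 5) + (20 choose 6) + (20 choose 7) + (20 choose 8) + (20 choose 9) + (20 choose 10) + (20 choose 11)
     = 1 + 20 + 190 + 1140 + 4845 + 15504 + 38760 + 77520 + 125970 + 167960 + 184756 + 167960
     = 784626.

784626


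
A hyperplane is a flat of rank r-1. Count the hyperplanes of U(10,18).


Hyperplanes of U(10,18) are flats of rank 9.
In a uniform matroid, these are exactly the (9)-element subsets.
Count = (18 choose 9) = 48620.

48620


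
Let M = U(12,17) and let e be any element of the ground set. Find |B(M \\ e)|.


Deleting e from U(12,17) gives U(12,16) since n > r.
Bases of U(12,16) = C(16,12) = 1820.

1820


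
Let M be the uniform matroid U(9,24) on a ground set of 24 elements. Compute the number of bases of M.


Bases of U(9,24) are all 9-element subsets of the 24-element ground set.
Number of bases = C(24,9).
(24 choose 9) = 1307504.

1307504


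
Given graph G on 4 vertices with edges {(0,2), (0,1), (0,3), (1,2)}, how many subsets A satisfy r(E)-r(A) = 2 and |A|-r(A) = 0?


R(x,y) = sum over A in 2^E of x^(r(E)-r(A)) * y^(|A|-r(A)).
G has 4 vertices, 4 edges. r(E) = 3.
Enumerate all 2^4 = 16 subsets.
Count subsets with r(E)-r(A)=2 and |A|-r(A)=0: 4.

4


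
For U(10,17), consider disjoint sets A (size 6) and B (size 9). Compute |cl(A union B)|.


|A union B| = 6 + 9 = 15 (disjoint).
In U(10,17), cl(S) = S if |S| < 10, else cl(S) = E.
Since 15 >= 10, cl(A union B) = E.
|cl(A union B)| = 17.

17


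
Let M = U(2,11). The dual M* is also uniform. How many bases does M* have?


The dual of U(r,n) is U(n-r, n) = U(9,11).
Bases of U(9,11) are all (9)-element subsets.
|B(M*)| = C(11,9) = 55.

55


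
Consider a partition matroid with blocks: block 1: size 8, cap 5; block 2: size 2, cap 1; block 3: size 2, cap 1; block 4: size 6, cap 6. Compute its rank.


Rank of a partition matroid = sum of min(|Si|, ci) for each block.
= min(8,5) + min(2,1) + min(2,1) + min(6,6)
= 5 + 1 + 1 + 6
= 13.

13


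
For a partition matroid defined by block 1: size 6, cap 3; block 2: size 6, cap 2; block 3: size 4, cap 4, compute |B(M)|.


A basis picks exactly ci elements from block i.
Number of bases = product of C(|Si|, ci).
= C(6,3) * C(6,2) * C(4,4)
= 20 * 15 * 1
= 300.

300


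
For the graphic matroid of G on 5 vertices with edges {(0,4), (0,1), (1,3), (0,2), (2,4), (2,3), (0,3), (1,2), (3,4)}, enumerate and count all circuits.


A circuit in a graphic matroid = edge set of a simple cycle.
G has 5 vertices and 9 edges.
Enumerating all minimal edge subsets forming cycles...
Total circuits found: 22.

22


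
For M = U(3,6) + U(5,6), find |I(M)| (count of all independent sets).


For a direct sum, |I(M1+M2)| = |I(M1)| * |I(M2)|.
|I(U(3,6))| = sum C(6,k) for k=0..3 = 42.
|I(U(5,6))| = sum C(6,k) for k=0..5 = 63.
Total = 42 * 63 = 2646.

2646


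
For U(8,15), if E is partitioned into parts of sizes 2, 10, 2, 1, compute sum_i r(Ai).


r(Ai) = min(|Ai|, 8) for each part.
Sum = min(2,8) + min(10,8) + min(2,8) + min(1,8)
    = 2 + 8 + 2 + 1
    = 13.

13


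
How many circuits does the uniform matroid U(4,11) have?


In U(4,11), circuits are the (5)-element subsets.
Any set of 5 elements is dependent, and removing any one element gives
an independent set of size 4, so it is a minimal dependent set.
Number of circuits = (11 choose 5) = 462.

462


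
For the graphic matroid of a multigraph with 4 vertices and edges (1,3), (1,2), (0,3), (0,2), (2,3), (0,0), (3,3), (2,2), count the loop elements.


In a graphic matroid, a loop is a self-loop edge (u,u) with rank 0.
Examining all 8 edges for self-loops...
Self-loops found: (0,0), (3,3), (2,2)
Number of loops = 3.

3


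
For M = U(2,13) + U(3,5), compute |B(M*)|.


(M1+M2)* = M1* + M2*.
M1* = U(11,13), bases: C(13,11) = 78.
M2* = U(2,5), bases: C(5,2) = 10.
|B(M*)| = 78 * 10 = 780.

780


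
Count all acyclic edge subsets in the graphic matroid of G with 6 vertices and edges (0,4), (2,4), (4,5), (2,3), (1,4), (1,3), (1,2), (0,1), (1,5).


An independent set in a graphic matroid is an acyclic edge subset.
G has 6 vertices and 9 edges.
Enumerate all 2^9 = 512 subsets, checking for acyclicity.
Total independent sets = 276.

276


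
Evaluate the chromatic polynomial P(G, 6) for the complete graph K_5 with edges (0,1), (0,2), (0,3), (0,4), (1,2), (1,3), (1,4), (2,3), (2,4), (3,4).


P(K_5, k) = k(k-1)(k-2)...(k-4).
P(6) = (6) * (5) * (4) * (3) * (2) = 720.

720


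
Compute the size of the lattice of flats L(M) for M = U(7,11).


Flats of U(7,11): every subset of size < 7 is a flat, plus E itself.
Count = (11 choose 0) + (11 choose 1) + (11 choose 2) + (11 choose 3) + (11 choose 4) + (11 choose 5) + (11 choose 6) + 1
     = 1 + 11 + 55 + 165 + 330 + 462 + 462 + 1
     = 1487.

1487


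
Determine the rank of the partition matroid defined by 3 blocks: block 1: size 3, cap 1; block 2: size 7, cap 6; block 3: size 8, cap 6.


Rank of a partition matroid = sum of min(|Si|, ci) for each block.
= min(3,1) + min(7,6) + min(8,6)
= 1 + 6 + 6
= 13.

13


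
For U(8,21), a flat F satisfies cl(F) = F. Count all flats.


Flats of U(8,21): every subset of size < 8 is a flat, plus E itself.
Count = (21 choose 0) + (21 choose 1) + (21 choose 2) + (21 choose 3) + (21 choose 4) + (21 choose 5) + (21 choose 6) + (21 choose 7) + 1
     = 1 + 21 + 210 + 1330 + 5985 + 20349 + 54264 + 116280 + 1
     = 198441.

198441


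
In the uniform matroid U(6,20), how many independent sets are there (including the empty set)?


Independent sets of U(6,20) are all subsets of size <= 6.
Count = (20 choose 0) + (20 choose 1) + (20 choose 2) + (20 choose 3) + (20 choose 4) + (20 choose 5) + (20 choose 6)
     = 1 + 20 + 190 + 1140 + 4845 + 15504 + 38760
     = 60460.

60460


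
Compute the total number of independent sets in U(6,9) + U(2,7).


For a direct sum, |I(M1+M2)| = |I(M1)| * |I(M2)|.
|I(U(6,9))| = sum C(9,k) for k=0..6 = 466.
|I(U(2,7))| = sum C(7,k) for k=0..2 = 29.
Total = 466 * 29 = 13514.

13514


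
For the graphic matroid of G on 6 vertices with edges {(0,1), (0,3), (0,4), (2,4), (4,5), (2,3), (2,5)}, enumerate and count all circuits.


A circuit in a graphic matroid = edge set of a simple cycle.
G has 6 vertices and 7 edges.
Enumerating all minimal edge subsets forming cycles...
Total circuits found: 3.

3


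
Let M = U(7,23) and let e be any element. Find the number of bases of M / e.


Contracting e from U(7,23) gives U(6,22).
Bases of U(6,22) = C(22,6) = 74613.

74613


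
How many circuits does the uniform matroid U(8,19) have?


In U(8,19), circuits are the (9)-element subsets.
Any set of 9 elements is dependent, and removing any one element gives
an independent set of size 8, so it is a minimal dependent set.
Number of circuits = (19 choose 9) = 92378.

92378


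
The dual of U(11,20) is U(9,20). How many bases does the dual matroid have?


The dual of U(r,n) is U(n-r, n) = U(9,20).
Bases of U(9,20) are all (9)-element subsets.
|B(M*)| = C(20,9) = 20! / (9! * 11!) = 167960.

167960


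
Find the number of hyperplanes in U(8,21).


Hyperplanes of U(8,21) are flats of rank 7.
In a uniform matroid, these are exactly the (7)-element subsets.
Count = C(21,7) = 116280.

116280


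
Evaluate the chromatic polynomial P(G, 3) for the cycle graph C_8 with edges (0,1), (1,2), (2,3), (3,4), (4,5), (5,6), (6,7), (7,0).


P(C_8, k) = (k-1)^8 + (-1)^8*(k-1).
P(3) = (2)^8 + 2
= 256 + 2 = 258.

258


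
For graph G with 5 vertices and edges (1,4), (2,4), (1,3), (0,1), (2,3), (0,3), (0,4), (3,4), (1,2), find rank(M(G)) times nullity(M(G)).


r(M) = |V| - c = 5 - 1 = 4.
nullity = |E| - r(M) = 9 - 4 = 5.
Product = 4 * 5 = 20.

20


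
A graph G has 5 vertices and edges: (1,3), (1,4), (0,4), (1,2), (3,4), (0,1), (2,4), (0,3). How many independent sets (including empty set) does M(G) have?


An independent set in a graphic matroid is an acyclic edge subset.
G has 5 vertices and 8 edges.
Enumerate all 2^8 = 256 subsets, checking for acyclicity.
Total independent sets = 128.

128


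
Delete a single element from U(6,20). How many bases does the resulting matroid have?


Deleting e from U(6,20) gives U(6,19) since n > r.
Bases of U(6,19) = C(19,6) = 27132.

27132


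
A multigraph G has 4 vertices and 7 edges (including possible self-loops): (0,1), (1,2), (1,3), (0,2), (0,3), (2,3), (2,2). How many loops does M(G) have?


In a graphic matroid, a loop is a self-loop edge (u,u) with rank 0.
Examining all 7 edges for self-loops...
Self-loops found: (2,2)
Number of loops = 1.

1


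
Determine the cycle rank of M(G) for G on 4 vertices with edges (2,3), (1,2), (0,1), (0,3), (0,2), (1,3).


Cycle rank (nullity) = |E| - r(M) = |E| - (|V| - c).
|E| = 6, |V| = 4, c = 1.
Nullity = 6 - (4 - 1) = 6 - 3 = 3.

3


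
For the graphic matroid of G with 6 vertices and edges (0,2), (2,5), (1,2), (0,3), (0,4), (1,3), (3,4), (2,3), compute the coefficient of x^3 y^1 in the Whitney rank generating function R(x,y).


R(x,y) = sum over A in 2^E of x^(r(E)-r(A)) * y^(|A|-r(A)).
G has 6 vertices, 8 edges. r(E) = 5.
Enumerate all 2^8 = 256 subsets.
Count subsets with r(E)-r(A)=3 and |A|-r(A)=1: 3.

3


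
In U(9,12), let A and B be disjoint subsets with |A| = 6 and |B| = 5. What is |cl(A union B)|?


|A union B| = 6 + 5 = 11 (disjoint).
In U(9,12), cl(S) = S if |S| < 9, else cl(S) = E.
Since 11 >= 9, cl(A union B) = E.
|cl(A union B)| = 12.

12


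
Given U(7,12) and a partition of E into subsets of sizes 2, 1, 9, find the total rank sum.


r(Ai) = min(|Ai|, 7) for each part.
Sum = min(2,7) + min(1,7) + min(9,7)
    = 2 + 1 + 7
    = 10.

10


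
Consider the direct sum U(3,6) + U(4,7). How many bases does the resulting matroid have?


Bases of a direct sum M1 + M2: |B| = |B(M1)| * |B(M2)|.
|B(U(3,6))| = C(6,3) = 20.
|B(U(4,7))| = C(7,4) = 35.
Total bases = 20 * 35 = 700.

700


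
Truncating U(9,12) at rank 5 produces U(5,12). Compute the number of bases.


Truncating U(9,12) to rank 5 gives U(5,12).
Bases of U(5,12) are all 5-element subsets of 12 elements.
Number of bases = (12 choose 5) = 792.

792


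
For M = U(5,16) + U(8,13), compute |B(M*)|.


(M1+M2)* = M1* + M2*.
M1* = U(11,16), bases: C(16,11) = 4368.
M2* = U(5,13), bases: C(13,5) = 1287.
|B(M*)| = 4368 * 1287 = 5621616.

5621616


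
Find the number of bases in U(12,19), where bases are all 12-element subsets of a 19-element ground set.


Bases of U(12,19) are all 12-element subsets of the 19-element ground set.
Number of bases = C(19,12).
C(19,12) = 50388.

50388


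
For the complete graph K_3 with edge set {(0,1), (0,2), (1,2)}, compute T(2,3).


T(K_3; x,y) = x^2 + x + y.
T(2,3) = 4 + 2 + 3 = 9.

9


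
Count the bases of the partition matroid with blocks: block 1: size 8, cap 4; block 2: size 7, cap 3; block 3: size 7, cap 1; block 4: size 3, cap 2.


A basis picks exactly ci elements from block i.
Number of bases = product of C(|Si|, ci).
= C(8,4) * C(7,3) * C(7,1) * C(3,2)
= 70 * 35 * 7 * 3
= 51450.

51450


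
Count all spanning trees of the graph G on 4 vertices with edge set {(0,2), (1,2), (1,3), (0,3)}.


By Kirchhoff's matrix tree theorem, the number of spanning trees equals
the determinant of any cofactor of the Laplacian matrix L.
G has 4 vertices and 4 edges.
Computing the (3 x 3) cofactor determinant gives 4.

4


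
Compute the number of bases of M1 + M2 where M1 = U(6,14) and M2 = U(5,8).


Bases of a direct sum M1 + M2: |B| = |B(M1)| * |B(M2)|.
|B(U(6,14))| = C(14,6) = 3003.
|B(U(5,8))| = C(8,5) = 56.
Total bases = 3003 * 56 = 168168.

168168


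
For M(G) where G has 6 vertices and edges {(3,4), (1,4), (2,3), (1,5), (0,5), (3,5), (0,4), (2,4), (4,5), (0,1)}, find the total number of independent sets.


An independent set in a graphic matroid is an acyclic edge subset.
G has 6 vertices and 10 edges.
Enumerate all 2^10 = 1024 subsets, checking for acyclicity.
Total independent sets = 436.

436


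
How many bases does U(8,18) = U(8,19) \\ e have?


Deleting e from U(8,19) gives U(8,18) since n > r.
Bases of U(8,18) = C(18,8) = 18! / (8! * 10!) = 43758.

43758


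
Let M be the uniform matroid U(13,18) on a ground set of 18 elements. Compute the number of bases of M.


Bases of U(13,18) are all 13-element subsets of the 18-element ground set.
Number of bases = C(18,13).
C(18,13) = 18! / (13! * 5!) = 8568.

8568


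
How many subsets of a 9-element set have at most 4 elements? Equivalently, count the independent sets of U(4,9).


Independent sets of U(4,9) are all subsets of size <= 4.
Count = (9 choose 0) + (9 choose 1) + (9 choose 2) + (9 choose 3) + (9 choose 4)
     = 1 + 9 + 36 + 84 + 126
     = 256.

256


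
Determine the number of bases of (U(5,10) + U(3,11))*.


(M1+M2)* = M1* + M2*.
M1* = U(5,10), bases: C(10,5) = 252.
M2* = U(8,11), bases: C(11,8) = 165.
|B(M*)| = 252 * 165 = 41580.

41580


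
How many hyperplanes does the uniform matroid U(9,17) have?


Hyperplanes of U(9,17) are flats of rank 8.
In a uniform matroid, these are exactly the (8)-element subsets.
Count = C(17,8) = 17! / (8! * 9!) = 24310.

24310


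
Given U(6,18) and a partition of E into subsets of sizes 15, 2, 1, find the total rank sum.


r(Ai) = min(|Ai|, 6) for each part.
Sum = min(15,6) + min(2,6) + min(1,6)
    = 6 + 2 + 1
    = 9.

9


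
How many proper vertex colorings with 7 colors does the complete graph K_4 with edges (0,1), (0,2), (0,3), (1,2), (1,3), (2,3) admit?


P(K_4, k) = k(k-1)(k-2)...(k-3).
P(7) = (7) * (6) * (5) * (4) = 840.

840


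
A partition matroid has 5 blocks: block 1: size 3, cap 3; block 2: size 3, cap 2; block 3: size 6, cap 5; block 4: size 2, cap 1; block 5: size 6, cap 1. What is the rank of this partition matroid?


Rank of a partition matroid = sum of min(|Si|, ci) for each block.
= min(3,3) + min(3,2) + min(6,5) + min(2,1) + min(6,1)
= 3 + 2 + 5 + 1 + 1
= 12.

12


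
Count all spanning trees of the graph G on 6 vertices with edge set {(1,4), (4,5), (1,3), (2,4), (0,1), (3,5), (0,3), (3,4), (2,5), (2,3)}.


By Kirchhoff's matrix tree theorem, the number of spanning trees equals
the determinant of any cofactor of the Laplacian matrix L.
G has 6 vertices and 10 edges.
Computing the (5 x 5) cofactor determinant gives 104.

104


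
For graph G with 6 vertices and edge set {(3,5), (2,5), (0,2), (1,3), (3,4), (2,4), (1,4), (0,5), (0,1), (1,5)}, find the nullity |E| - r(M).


Cycle rank (nullity) = |E| - r(M) = |E| - (|V| - c).
|E| = 10, |V| = 6, c = 1.
Nullity = 10 - (6 - 1) = 10 - 5 = 5.

5


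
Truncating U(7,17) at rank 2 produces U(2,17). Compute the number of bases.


Truncating U(7,17) to rank 2 gives U(2,17).
Bases of U(2,17) are all 2-element subsets of 17 elements.
Number of bases = (17 choose 2) = 136.

136


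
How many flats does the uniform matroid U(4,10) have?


Flats of U(4,10): every subset of size < 4 is a flat, plus E itself.
Count = (10 choose 0) + (10 choose 1) + (10 choose 2) + (10 choose 3) + 1
     = 1 + 10 + 45 + 120 + 1
     = 177.

177


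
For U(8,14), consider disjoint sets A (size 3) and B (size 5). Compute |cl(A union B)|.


|A union B| = 3 + 5 = 8 (disjoint).
In U(8,14), cl(S) = S if |S| < 8, else cl(S) = E.
Since 8 >= 8, cl(A union B) = E.
|cl(A union B)| = 14.

14


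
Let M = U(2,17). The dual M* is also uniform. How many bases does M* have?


The dual of U(r,n) is U(n-r, n) = U(15,17).
Bases of U(15,17) are all (15)-element subsets.
|B(M*)| = (17 choose 15) = 136.

136


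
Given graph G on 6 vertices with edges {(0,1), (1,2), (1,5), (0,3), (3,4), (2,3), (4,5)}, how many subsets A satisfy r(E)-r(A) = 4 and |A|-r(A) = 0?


R(x,y) = sum over A in 2^E of x^(r(E)-r(A)) * y^(|A|-r(A)).
G has 6 vertices, 7 edges. r(E) = 5.
Enumerate all 2^7 = 128 subsets.
Count subsets with r(E)-r(A)=4 and |A|-r(A)=0: 7.

7


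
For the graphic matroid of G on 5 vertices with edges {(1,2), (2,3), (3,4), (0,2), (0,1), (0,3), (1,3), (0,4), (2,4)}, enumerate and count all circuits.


A circuit in a graphic matroid = edge set of a simple cycle.
G has 5 vertices and 9 edges.
Enumerating all minimal edge subsets forming cycles...
Total circuits found: 22.

22


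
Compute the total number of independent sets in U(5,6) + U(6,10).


For a direct sum, |I(M1+M2)| = |I(M1)| * |I(M2)|.
|I(U(5,6))| = sum C(6,k) for k=0..5 = 63.
|I(U(6,10))| = sum C(10,k) for k=0..6 = 848.
Total = 63 * 848 = 53424.

53424


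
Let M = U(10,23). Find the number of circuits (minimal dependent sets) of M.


In U(10,23), circuits are the (11)-element subsets.
Any set of 11 elements is dependent, and removing any one element gives
an independent set of size 10, so it is a minimal dependent set.
Number of circuits = C(23,11) = 23! / (11! * 12!) = 1352078.

1352078


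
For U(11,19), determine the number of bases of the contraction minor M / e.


Contracting e from U(11,19) gives U(10,18).
Bases of U(10,18) = C(18,10) = 43758.

43758


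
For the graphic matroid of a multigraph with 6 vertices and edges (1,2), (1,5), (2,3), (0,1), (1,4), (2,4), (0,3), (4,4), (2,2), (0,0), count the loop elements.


In a graphic matroid, a loop is a self-loop edge (u,u) with rank 0.
Examining all 10 edges for self-loops...
Self-loops found: (4,4), (2,2), (0,0)
Number of loops = 3.

3


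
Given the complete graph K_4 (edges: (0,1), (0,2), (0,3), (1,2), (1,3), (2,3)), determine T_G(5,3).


T(K_4; x,y) = x^3 + 3x^2 + 4xy + 2x + y^3 + 3y^2 + 2y.
Substituting x=5, y=3:
= 125 + 75 + 60 + 10 + 27 + 27 + 6
= 330.

330


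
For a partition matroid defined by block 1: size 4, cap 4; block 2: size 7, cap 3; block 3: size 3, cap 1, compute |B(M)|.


A basis picks exactly ci elements from block i.
Number of bases = product of C(|Si|, ci).
= C(4,4) * C(7,3) * C(3,1)
= 1 * 35 * 3
= 105.

105


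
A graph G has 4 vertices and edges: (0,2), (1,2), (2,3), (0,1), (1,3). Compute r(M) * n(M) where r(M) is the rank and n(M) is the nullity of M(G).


r(M) = |V| - c = 4 - 1 = 3.
nullity = |E| - r(M) = 5 - 3 = 2.
Product = 3 * 2 = 6.

6


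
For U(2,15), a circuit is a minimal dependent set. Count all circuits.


In U(2,15), circuits are the (3)-element subsets.
Any set of 3 elements is dependent, and removing any one element gives
an independent set of size 2, so it is a minimal dependent set.
Number of circuits = C(15,3) = 15! / (3! * 12!) = 455.

455


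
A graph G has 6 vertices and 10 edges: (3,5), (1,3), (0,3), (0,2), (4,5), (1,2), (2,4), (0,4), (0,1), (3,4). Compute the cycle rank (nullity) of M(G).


Cycle rank (nullity) = |E| - r(M) = |E| - (|V| - c).
|E| = 10, |V| = 6, c = 1.
Nullity = 10 - (6 - 1) = 10 - 5 = 5.

5


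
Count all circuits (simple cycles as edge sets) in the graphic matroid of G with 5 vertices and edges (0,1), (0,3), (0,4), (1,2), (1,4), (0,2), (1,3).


A circuit in a graphic matroid = edge set of a simple cycle.
G has 5 vertices and 7 edges.
Enumerating all minimal edge subsets forming cycles...
Total circuits found: 6.

6


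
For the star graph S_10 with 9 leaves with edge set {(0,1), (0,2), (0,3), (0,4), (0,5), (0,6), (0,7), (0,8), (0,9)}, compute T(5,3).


A star on 10 vertices is a tree with 9 edges.
T(x,y) = x^(9) for any tree.
T(5,3) = 5^9 = 1953125.

1953125


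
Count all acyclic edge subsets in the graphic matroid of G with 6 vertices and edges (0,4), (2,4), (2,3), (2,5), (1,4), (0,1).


An independent set in a graphic matroid is an acyclic edge subset.
G has 6 vertices and 6 edges.
Enumerate all 2^6 = 64 subsets, checking for acyclicity.
Total independent sets = 56.

56


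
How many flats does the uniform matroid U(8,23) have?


Flats of U(8,23): every subset of size < 8 is a flat, plus E itself.
Count = (23 choose 0) + (23 choose 1) + (23 choose 2) + (23 choose 3) + (23 choose 4) + (23 choose 5) + (23 choose 6) + (23 choose 7) + 1
     = 1 + 23 + 253 + 1771 + 8855 + 33649 + 100947 + 245157 + 1
     = 390657.

390657


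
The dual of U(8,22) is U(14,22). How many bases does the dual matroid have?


The dual of U(r,n) is U(n-r, n) = U(14,22).
Bases of U(14,22) are all (14)-element subsets.
|B(M*)| = C(22,14) = 22! / (14! * 8!) = 319770.

319770


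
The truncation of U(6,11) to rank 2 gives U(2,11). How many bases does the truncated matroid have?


Truncating U(6,11) to rank 2 gives U(2,11).
Bases of U(2,11) are all 2-element subsets of 11 elements.
Number of bases = C(11,2) = (11 * 10) / (1 * 2) = 55.

55


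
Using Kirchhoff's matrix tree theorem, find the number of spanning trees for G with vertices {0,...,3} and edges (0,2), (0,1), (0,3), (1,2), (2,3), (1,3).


By Kirchhoff's matrix tree theorem, the number of spanning trees equals
the determinant of any cofactor of the Laplacian matrix L.
G has 4 vertices and 6 edges.
Computing the (3 x 3) cofactor determinant gives 16.

16


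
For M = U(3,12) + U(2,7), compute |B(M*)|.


(M1+M2)* = M1* + M2*.
M1* = U(9,12), bases: C(12,9) = 220.
M2* = U(5,7), bases: C(7,5) = 21.
|B(M*)| = 220 * 21 = 4620.

4620


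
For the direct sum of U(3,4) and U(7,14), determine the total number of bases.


Bases of a direct sum M1 + M2: |B| = |B(M1)| * |B(M2)|.
|B(U(3,4))| = C(4,3) = 4.
|B(U(7,14))| = C(14,7) = 3432.
Total bases = 4 * 3432 = 13728.

13728


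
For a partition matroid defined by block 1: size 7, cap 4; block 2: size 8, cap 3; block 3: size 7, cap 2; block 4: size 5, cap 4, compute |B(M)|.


A basis picks exactly ci elements from block i.
Number of bases = product of C(|Si|, ci).
= C(7,4) * C(8,3) * C(7,2) * C(5,4)
= 35 * 56 * 21 * 5
= 205800.

205800


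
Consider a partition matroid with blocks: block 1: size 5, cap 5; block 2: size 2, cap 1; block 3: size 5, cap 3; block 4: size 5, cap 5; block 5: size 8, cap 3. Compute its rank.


Rank of a partition matroid = sum of min(|Si|, ci) for each block.
= min(5,5) + min(2,1) + min(5,3) + min(5,5) + min(8,3)
= 5 + 1 + 3 + 5 + 3
= 17.

17


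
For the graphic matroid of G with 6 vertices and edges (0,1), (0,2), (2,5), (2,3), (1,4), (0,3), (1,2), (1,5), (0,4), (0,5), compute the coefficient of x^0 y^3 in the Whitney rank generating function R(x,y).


R(x,y) = sum over A in 2^E of x^(r(E)-r(A)) * y^(|A|-r(A)).
G has 6 vertices, 10 edges. r(E) = 5.
Enumerate all 2^10 = 1024 subsets.
Count subsets with r(E)-r(A)=0 and |A|-r(A)=3: 43.

43


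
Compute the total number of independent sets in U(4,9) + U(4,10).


For a direct sum, |I(M1+M2)| = |I(M1)| * |I(M2)|.
|I(U(4,9))| = sum C(9,k) for k=0..4 = 256.
|I(U(4,10))| = sum C(10,k) for k=0..4 = 386.
Total = 256 * 386 = 98816.

98816


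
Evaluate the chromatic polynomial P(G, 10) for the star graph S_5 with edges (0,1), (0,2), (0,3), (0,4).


P(tree, k) = k * (k-1)^(4) for any tree on 5 vertices.
P(10) = 10 * 9^4 = 10 * 6561 = 65610.

65610


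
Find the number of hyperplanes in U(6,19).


Hyperplanes of U(6,19) are flats of rank 5.
In a uniform matroid, these are exactly the (5)-element subsets.
Count = C(19,5) = 11628.

11628


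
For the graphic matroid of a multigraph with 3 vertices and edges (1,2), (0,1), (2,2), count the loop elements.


In a graphic matroid, a loop is a self-loop edge (u,u) with rank 0.
Examining all 3 edges for self-loops...
Self-loops found: (2,2)
Number of loops = 1.

1


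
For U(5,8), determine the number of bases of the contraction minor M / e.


Contracting e from U(5,8) gives U(4,7).
Bases of U(4,7) = (7 choose 4) = 35.

35


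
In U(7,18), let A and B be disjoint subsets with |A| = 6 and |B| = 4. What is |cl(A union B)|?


|A union B| = 6 + 4 = 10 (disjoint).
In U(7,18), cl(S) = S if |S| < 7, else cl(S) = E.
Since 10 >= 7, cl(A union B) = E.
|cl(A union B)| = 18.

18


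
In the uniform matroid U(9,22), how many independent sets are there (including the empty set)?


Independent sets of U(9,22) are all subsets of size <= 9.
Count = (22 choose 0) + (22 choose 1) + (22 choose 2) + (22 choose 3) + (22 choose 4) + (22 choose 5) + (22 choose 6) + (22 choose 7) + (22 choose 8) + (22 choose 9)
     = 1 + 22 + 231 + 1540 + 7315 + 26334 + 74613 + 170544 + 319770 + 497420
     = 1097790.

1097790


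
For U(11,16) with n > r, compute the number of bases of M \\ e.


Deleting e from U(11,16) gives U(11,15) since n > r.
Bases of U(11,15) = (15 choose 11) = 1365.

1365


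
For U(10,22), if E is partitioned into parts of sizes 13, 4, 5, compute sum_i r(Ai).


r(Ai) = min(|Ai|, 10) for each part.
Sum = min(13,10) + min(4,10) + min(5,10)
    = 10 + 4 + 5
    = 19.

19


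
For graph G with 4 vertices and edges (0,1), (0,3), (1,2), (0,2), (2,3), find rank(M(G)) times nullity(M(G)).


r(M) = |V| - c = 4 - 1 = 3.
nullity = |E| - r(M) = 5 - 3 = 2.
Product = 3 * 2 = 6.

6


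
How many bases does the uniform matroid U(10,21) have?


Bases of U(10,21) are all 10-element subsets of the 21-element ground set.
Number of bases = C(21,10).
(21 choose 10) = 352716.

352716


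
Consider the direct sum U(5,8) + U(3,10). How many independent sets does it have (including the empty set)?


For a direct sum, |I(M1+M2)| = |I(M1)| * |I(M2)|.
|I(U(5,8))| = sum C(8,k) for k=0..5 = 219.
|I(U(3,10))| = sum C(10,k) for k=0..3 = 176.
Total = 219 * 176 = 38544.

38544


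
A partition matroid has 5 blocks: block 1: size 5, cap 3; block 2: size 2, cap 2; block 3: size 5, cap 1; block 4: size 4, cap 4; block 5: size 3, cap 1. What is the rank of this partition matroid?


Rank of a partition matroid = sum of min(|Si|, ci) for each block.
= min(5,3) + min(2,2) + min(5,1) + min(4,4) + min(3,1)
= 3 + 2 + 1 + 4 + 1
= 11.

11


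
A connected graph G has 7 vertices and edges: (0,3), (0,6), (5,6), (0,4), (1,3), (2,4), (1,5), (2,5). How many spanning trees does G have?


By Kirchhoff's matrix tree theorem, the number of spanning trees equals
the determinant of any cofactor of the Laplacian matrix L.
G has 7 vertices and 8 edges.
Computing the (6 x 6) cofactor determinant gives 21.

21


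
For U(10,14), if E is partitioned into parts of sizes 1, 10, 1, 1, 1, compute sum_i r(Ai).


r(Ai) = min(|Ai|, 10) for each part.
Sum = min(1,10) + min(10,10) + min(1,10) + min(1,10) + min(1,10)
    = 1 + 10 + 1 + 1 + 1
    = 14.

14


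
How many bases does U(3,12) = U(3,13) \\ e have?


Deleting e from U(3,13) gives U(3,12) since n > r.
Bases of U(3,12) = C(12,3) = 12! / (3! * 9!) = 220.

220


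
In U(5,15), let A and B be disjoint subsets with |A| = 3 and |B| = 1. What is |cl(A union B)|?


|A union B| = 3 + 1 = 4 (disjoint).
In U(5,15), cl(S) = S if |S| < 5, else cl(S) = E.
Since 4 < 5, cl(A union B) = A union B.
|cl(A union B)| = 4.

4


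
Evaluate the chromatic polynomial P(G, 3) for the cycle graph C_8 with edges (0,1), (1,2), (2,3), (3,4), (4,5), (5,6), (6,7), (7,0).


P(C_8, k) = (k-1)^8 + (-1)^8*(k-1).
P(3) = (2)^8 + 2
= 256 + 2 = 258.

258


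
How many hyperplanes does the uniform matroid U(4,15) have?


Hyperplanes of U(4,15) are flats of rank 3.
In a uniform matroid, these are exactly the (3)-element subsets.
Count = C(15,3) = 15! / (3! * 12!) = 455.

455


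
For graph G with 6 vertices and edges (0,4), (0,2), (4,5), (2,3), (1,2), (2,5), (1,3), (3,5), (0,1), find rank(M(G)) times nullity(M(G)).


r(M) = |V| - c = 6 - 1 = 5.
nullity = |E| - r(M) = 9 - 5 = 4.
Product = 5 * 4 = 20.

20
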